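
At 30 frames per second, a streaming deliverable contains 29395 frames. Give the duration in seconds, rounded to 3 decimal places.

Running time = 29395 × 1/30 = 5879/6 s ≈ 979.833 s.

979.833 seconds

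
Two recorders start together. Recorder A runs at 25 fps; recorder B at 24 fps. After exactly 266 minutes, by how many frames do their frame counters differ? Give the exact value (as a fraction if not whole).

266 min = 15960 s.
A emits 25 × 15960 = 399000 frames; B emits 24 × 15960 = 383040.
Difference = 15960 frames; B is behind A.

15960 frames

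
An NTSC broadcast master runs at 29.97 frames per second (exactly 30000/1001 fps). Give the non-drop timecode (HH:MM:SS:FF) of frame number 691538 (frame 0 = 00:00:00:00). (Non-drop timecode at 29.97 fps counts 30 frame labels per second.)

691538 ÷ 30 = 23051 full seconds, remainder 8 frames.
23051 s = 6 h 24 min 11 s.
Timecode: 06:24:11:08.

06:24:11:08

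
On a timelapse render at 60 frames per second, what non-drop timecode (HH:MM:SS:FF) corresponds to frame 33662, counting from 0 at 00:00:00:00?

00:09:21:02

33662 ÷ 60 = 561 full seconds, remainder 2 frames.
561 s = 0 h 9 min 21 s.
Timecode: 00:09:21:02.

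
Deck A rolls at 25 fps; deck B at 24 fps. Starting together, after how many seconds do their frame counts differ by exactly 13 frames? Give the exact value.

The gap grows by |24 − 25| = 1 frame per second.
Time for a 13-frame gap: 13 ÷ (1) = 13 s.

13 seconds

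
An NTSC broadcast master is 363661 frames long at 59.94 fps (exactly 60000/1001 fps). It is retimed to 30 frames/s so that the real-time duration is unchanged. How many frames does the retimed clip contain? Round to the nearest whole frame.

182012 frames

Frames at target rate = 363661 × (30) / (60000/1001) = 364024661/2000 ≈ 182012.331.
Nearest whole frame: 182012.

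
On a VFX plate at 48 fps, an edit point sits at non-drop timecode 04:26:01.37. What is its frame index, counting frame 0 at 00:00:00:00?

frame 766165

Total seconds to the label: (4 × 3600 + 26 × 60 + 1) = 15961.
Frame index = 15961 × 48 + 37 = 766165.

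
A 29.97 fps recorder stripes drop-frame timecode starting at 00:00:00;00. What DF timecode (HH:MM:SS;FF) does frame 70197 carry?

00:39:02;09

Ten DF minutes hold 17982 frames, so frame 70197 lies in block 3 (frames 53946–71927) with 16251 frames into that block.
The block's first minute is 1800 frames and the rest 1798 each; 16251 frames reaches minute 9, so 3 × 18 + 9 × 2 = 72 labels have been skipped so far.
Adding those back, label number 70197 + 72 = 70269 at 30 labels/s is 2342 s + 9 f = 0 h 39 min 2 s frame 9, i.e. 00:39:02;09.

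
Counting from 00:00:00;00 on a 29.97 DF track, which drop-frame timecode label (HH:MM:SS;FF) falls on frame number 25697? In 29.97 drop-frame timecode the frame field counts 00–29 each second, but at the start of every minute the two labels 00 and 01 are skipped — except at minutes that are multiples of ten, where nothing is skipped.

00:14:17;13

Ten DF minutes hold 17982 frames, so frame 25697 lies in block 1 (frames 17982–35963) with 7715 frames into that block.
The block's first minute is 1800 frames and the rest 1798 each; 7715 frames reaches minute 4, so 1 × 18 + 4 × 2 = 26 labels have been skipped so far.
Adding those back, label number 25697 + 26 = 25723 at 30 labels/s is 857 s + 13 f = 0 h 14 min 17 s frame 13, i.e. 00:14:17;13.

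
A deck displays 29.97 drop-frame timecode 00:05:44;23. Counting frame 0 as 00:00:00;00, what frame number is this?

Complete 10-minute blocks: 0, each 17982 frames → 0.
Remaining 5 whole minutes in the current block: 1800 + 4 × 1798 = 8992 frames.
Within the current minute: 44 × 30 + 23 − 2 = 1341 (labels ;00/;01 skipped at this minute). Total = 0 + 8992 + 1341 = 10333.

10333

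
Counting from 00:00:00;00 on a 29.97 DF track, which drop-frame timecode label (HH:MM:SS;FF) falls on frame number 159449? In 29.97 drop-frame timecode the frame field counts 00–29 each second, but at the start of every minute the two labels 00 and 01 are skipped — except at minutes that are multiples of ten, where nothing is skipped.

Ten DF minutes hold 17982 frames, so frame 159449 lies in block 8 (frames 143856–161837) with 15593 frames into that block.
The block's first minute is 1800 frames and the rest 1798 each; 15593 frames reaches minute 8, so 8 × 18 + 8 × 2 = 160 labels have been skipped so far.
Adding those back, label number 159449 + 160 = 159609 at 30 labels/s is 5320 s + 9 f = 1 h 28 min 40 s frame 9, i.e. 01:28:40;09.

01:28:40;09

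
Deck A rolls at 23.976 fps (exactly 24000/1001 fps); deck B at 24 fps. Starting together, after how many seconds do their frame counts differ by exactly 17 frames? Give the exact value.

The gap grows by |24 − 24000/1001| = 24/1001 frames per second.
Time for a 17-frame gap: 17 ÷ (24/1001) = 17017/24 s.

17017/24 seconds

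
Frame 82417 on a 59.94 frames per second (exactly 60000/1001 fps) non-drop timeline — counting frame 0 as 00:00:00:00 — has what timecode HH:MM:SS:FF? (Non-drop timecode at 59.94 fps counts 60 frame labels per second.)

82417 ÷ 60 = 1373 full seconds, remainder 37 frames.
1373 s = 0 h 22 min 53 s.
Timecode: 00:22:53:37.

00:22:53:37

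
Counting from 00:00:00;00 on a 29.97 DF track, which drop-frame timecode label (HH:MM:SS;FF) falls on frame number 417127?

03:51:58;03

Each 10-minute DF block holds 10 × 60 × 30 − 9 × 2 = 17982 frames. 417127 ÷ 17982 → 23 full blocks, remainder 3541.
Within the partial block the first minute is 1800 frames and each further minute 1798, so 1 further minute boundary passed. Total skipped labels = 18 × 23 + 2 × 1 = 416.
Non-drop label index = 417127 + 416 = 417543; at 30 labels/s that is 03:51:58:03, i.e. DF 03:51:58;03.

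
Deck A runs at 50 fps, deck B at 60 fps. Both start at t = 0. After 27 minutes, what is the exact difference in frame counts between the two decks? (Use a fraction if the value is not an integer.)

27 min = 1620 s.
A emits 50 × 1620 = 81000 frames; B emits 60 × 1620 = 97200.
Difference = 16200 frames; B is ahead of A.

16200 frames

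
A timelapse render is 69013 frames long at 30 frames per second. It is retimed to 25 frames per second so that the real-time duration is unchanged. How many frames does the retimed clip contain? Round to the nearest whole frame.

57511 frames

Frames at target rate = 69013 × (25) / (30) = 345065/6 ≈ 57510.833.
Nearest whole frame: 57511.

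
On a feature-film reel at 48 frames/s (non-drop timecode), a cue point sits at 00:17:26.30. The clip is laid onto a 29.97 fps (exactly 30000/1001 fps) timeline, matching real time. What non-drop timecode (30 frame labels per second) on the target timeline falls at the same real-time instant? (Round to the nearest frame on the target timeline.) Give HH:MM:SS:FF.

00:17:25:17

Source frame index: (0×3600 + 17×60 + 26) × 48 + 30 = 50238.
Real time: 50238 / (48) = 8373/8 s.
Target frame: (8373/8) × (30000/1001) = 31398750/1001 ≈ 31367.383 → 31367.
At 30 labels/s: frame 31367 → 00:17:25:17.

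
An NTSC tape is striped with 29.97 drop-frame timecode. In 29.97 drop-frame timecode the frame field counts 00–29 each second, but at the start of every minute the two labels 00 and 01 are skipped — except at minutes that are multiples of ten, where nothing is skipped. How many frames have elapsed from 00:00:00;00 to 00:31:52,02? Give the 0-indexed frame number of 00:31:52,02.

As if non-drop at 30 labels/s: (0 × 3600 + 31 × 60 + 52) × 30 + 2 = 57362.
Minute boundaries passed: 31; those not divisible by 10: 31 − 3 = 28; dropped labels = 2 × 28 = 56.
Actual frame index = 57362 − 56 = 57306.

57306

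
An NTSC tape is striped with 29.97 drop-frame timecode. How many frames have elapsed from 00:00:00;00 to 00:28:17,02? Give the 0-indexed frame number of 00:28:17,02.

50860

Complete 10-minute blocks: 2, each 17982 frames → 35964.
Remaining 8 whole minutes in the current block: 1800 + 7 × 1798 = 14386 frames.
Within the current minute: 17 × 30 + 2 − 2 = 510 (labels ;00/;01 skipped at this minute). Total = 35964 + 14386 + 510 = 50860.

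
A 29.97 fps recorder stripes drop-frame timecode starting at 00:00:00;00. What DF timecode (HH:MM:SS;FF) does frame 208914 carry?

01:56:10;24

Each 10-minute DF block holds 10 × 60 × 30 − 9 × 2 = 17982 frames. 208914 ÷ 17982 → 11 full blocks, remainder 11112.
Within the partial block the first minute is 1800 frames and each further minute 1798, so 6 further minute boundaries passed. Total skipped labels = 18 × 11 + 2 × 6 = 210.
Non-drop label index = 208914 + 210 = 209124; at 30 labels/s that is 01:56:10:24, i.e. DF 01:56:10;24.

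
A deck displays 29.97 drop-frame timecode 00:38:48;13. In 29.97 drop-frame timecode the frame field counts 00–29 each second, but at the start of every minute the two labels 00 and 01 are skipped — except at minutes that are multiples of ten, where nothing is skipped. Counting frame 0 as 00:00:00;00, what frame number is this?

69783

As if non-drop at 30 labels/s: (0 × 3600 + 38 × 60 + 48) × 30 + 13 = 69853.
Minute boundaries passed: 38; those not divisible by 10: 38 − 3 = 35; dropped labels = 2 × 35 = 70.
Actual frame index = 69853 − 70 = 69783.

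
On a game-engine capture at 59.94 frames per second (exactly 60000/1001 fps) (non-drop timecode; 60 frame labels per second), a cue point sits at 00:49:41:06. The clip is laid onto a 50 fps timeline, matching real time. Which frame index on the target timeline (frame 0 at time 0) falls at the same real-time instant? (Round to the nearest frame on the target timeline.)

frame 149204

Source frame index: (0×3600 + 49×60 + 41) × 60 + 6 = 178866.
Real time: 178866 / (60000/1001) = 29840811/10000 s.
Target frame: (29840811/10000) × (50) = 29840811/200 ≈ 149204.055 → 149204.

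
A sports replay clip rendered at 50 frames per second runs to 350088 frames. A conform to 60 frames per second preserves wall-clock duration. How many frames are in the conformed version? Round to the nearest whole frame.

Frames at target rate = 350088 × (60) / (50) = 2100528/5 ≈ 420105.600.
Nearest whole frame: 420106.

420106 frames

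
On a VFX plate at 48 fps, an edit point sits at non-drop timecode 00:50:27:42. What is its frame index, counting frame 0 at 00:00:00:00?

Total seconds to the label: (0 × 3600 + 50 × 60 + 27) = 3027.
Frame index = 3027 × 48 + 42 = 145338.

frame 145338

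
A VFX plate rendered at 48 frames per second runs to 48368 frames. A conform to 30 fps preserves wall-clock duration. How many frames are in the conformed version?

30230 frames

Target frames = source frames × (target rate / source rate) = 48368 × (30)/(48) = 48368 × 5/8 = 30230.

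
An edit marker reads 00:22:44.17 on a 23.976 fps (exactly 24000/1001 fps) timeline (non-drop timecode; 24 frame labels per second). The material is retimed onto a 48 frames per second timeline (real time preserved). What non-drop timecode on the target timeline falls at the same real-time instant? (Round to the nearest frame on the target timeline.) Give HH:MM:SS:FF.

Source frame index: (0×3600 + 22×60 + 44) × 24 + 17 = 32753.
Real time: 32753 / (24000/1001) = 32785753/24000 s.
Target frame: (32785753/24000) × (48) = 32785753/500 ≈ 65571.506 → 65572.
At 48 labels/s: frame 65572 → 00:22:46:04.

00:22:46:04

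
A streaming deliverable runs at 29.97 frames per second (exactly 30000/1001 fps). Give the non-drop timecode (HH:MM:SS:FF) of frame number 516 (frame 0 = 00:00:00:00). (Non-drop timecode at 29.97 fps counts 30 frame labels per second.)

516 ÷ 30 = 17 full seconds, remainder 6 frames.
17 s = 0 h 0 min 17 s.
Timecode: 00:00:17:06.

00:00:17:06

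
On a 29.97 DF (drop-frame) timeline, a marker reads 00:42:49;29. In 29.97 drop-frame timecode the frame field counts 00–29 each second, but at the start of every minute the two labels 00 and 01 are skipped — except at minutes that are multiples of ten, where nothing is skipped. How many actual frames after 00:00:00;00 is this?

77023

Complete 10-minute blocks: 4, each 17982 frames → 71928.
Remaining 2 whole minutes in the current block: 1800 + 1 × 1798 = 3598 frames.
Within the current minute: 49 × 30 + 29 − 2 = 1497 (labels ;00/;01 skipped at this minute). Total = 71928 + 3598 + 1497 = 77023.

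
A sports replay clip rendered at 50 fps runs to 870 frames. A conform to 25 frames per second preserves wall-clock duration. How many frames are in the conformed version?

Frames at target rate = 870 × (25) / (50) = 435.

435 frames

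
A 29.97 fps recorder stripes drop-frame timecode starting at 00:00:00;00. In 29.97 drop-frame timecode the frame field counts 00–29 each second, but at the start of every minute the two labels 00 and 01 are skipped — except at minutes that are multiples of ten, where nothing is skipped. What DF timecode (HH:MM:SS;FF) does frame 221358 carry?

02:03:06;00

Ten DF minutes hold 17982 frames, so frame 221358 lies in block 12 (frames 215784–233765) with 5574 frames into that block.
The block's first minute is 1800 frames and the rest 1798 each; 5574 frames reaches minute 3, so 12 × 18 + 3 × 2 = 222 labels have been skipped so far.
Adding those back, label number 221358 + 222 = 221580 at 30 labels/s is 7386 s + 0 f = 2 h 3 min 6 s frame 0, i.e. 02:03:06;00.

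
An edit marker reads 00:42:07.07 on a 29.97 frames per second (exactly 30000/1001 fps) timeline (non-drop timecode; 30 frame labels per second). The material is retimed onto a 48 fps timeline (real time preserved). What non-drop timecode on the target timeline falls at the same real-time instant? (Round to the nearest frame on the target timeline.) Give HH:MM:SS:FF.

Source frame index: (0×3600 + 42×60 + 7) × 30 + 7 = 75817.
Real time: 75817 / (30000/1001) = 75892817/30000 s.
Target frame: (75892817/30000) × (48) = 75892817/625 ≈ 121428.507 → 121429.
At 48 labels/s: frame 121429 → 00:42:09:37.

00:42:09:37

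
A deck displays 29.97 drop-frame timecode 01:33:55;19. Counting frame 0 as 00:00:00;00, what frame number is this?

168901

Complete 10-minute blocks: 9, each 17982 frames → 161838.
Remaining 3 whole minutes in the current block: 1800 + 2 × 1798 = 5396 frames.
Within the current minute: 55 × 30 + 19 − 2 = 1667 (labels ;00/;01 skipped at this minute). Total = 161838 + 5396 + 1667 = 168901.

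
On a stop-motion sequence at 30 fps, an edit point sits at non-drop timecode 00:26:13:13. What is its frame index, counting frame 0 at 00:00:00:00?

Total seconds to the label: (0 × 3600 + 26 × 60 + 13) = 1573.
Frame index = 1573 × 30 + 13 = 47203.

47203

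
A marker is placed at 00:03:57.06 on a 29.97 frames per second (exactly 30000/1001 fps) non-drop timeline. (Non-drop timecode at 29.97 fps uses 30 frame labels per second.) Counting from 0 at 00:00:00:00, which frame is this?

Total seconds to the label: (0 × 3600 + 3 × 60 + 57) = 237.
Frame index = 237 × 30 + 6 = 7116.

7116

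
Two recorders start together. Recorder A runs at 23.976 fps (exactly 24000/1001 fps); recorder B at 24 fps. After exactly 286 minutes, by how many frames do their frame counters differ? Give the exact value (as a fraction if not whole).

286 min = 17160 s.
A emits 24000/1001 × 17160 = 2880000/7 frames; B emits 24 × 17160 = 411840.
Difference = 2880/7 frames (≈ 411.4286); B is ahead of A.

2880/7 frames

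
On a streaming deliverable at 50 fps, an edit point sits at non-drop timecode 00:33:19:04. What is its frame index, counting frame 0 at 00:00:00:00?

Total seconds to the label: (0 × 3600 + 33 × 60 + 19) = 1999.
Frame index = 1999 × 50 + 4 = 99954.

99954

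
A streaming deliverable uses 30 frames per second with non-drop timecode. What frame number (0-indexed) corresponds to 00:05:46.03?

Total seconds to the label: (0 × 3600 + 5 × 60 + 46) = 346.
Frame index = 346 × 30 + 3 = 10383.

frame 10383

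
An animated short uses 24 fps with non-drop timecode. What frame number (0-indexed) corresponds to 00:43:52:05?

Total seconds to the label: (0 × 3600 + 43 × 60 + 52) = 2632.
Frame index = 2632 × 24 + 5 = 63173.

frame 63173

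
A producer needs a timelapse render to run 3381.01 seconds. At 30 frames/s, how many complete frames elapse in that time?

Frames = 3381.01 × 30 = 1014303/10 ≈ 101430.3000.
Complete frames: 101430.

101430 frames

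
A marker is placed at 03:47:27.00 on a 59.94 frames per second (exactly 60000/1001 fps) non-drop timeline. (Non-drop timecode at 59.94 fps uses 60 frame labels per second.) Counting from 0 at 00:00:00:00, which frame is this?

Total seconds to the label: (3 × 3600 + 47 × 60 + 27) = 13647.
Frame index = 13647 × 60 + 0 = 818820.

818820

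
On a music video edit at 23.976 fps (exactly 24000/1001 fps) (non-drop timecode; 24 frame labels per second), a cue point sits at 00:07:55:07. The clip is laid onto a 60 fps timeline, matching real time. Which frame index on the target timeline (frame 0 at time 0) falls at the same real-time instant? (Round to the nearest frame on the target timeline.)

frame 28546

Source frame index: (0×3600 + 7×60 + 55) × 24 + 7 = 11407.
Real time: 11407 / (24000/1001) = 11418407/24000 s.
Target frame: (11418407/24000) × (60) = 11418407/400 ≈ 28546.018 → 28546.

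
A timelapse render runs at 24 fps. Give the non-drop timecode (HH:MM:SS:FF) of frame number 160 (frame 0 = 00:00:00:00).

160 ÷ 24 = 6 full seconds, remainder 16 frames.
6 s = 0 h 0 min 6 s.
Timecode: 00:00:06:16.

00:00:06:16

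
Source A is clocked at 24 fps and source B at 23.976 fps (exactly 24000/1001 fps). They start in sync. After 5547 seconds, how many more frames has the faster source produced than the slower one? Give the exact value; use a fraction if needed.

133128/1001 frames

A emits 24 × 5547 = 133128 frames; B emits 24000/1001 × 5547 = 133128000/1001.
Difference = 133128/1001 frames (≈ 132.9950); B is behind A.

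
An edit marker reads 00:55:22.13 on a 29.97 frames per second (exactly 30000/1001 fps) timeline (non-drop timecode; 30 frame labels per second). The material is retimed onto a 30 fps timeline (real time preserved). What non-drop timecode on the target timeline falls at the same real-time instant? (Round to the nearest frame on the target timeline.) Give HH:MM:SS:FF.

Source frame index: (0×3600 + 55×60 + 22) × 30 + 13 = 99673.
Real time: 99673 / (30000/1001) = 99772673/30000 s.
Target frame: (99772673/30000) × (30) = 99772673/1000 ≈ 99772.673 → 99773.
At 30 labels/s: frame 99773 → 00:55:25:23.

00:55:25:23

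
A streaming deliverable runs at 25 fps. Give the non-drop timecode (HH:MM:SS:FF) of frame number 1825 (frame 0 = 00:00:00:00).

1825 ÷ 25 = 73 full seconds, remainder 0 frames.
73 s = 0 h 1 min 13 s.
Timecode: 00:01:13:00.

00:01:13:00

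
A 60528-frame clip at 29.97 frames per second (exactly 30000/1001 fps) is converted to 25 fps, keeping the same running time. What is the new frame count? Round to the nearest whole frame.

Frames at target rate = 60528 × (25) / (30000/1001) = 1262261/25 ≈ 50490.440.
Nearest whole frame: 50490.

50490 frames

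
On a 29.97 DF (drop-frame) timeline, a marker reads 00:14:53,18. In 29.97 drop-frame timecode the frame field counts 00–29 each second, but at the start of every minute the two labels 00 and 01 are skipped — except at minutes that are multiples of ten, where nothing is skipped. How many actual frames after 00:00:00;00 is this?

26782

As if non-drop at 30 labels/s: (0 × 3600 + 14 × 60 + 53) × 30 + 18 = 26808.
Minute boundaries passed: 14; those not divisible by 10: 14 − 1 = 13; dropped labels = 2 × 13 = 26.
Actual frame index = 26808 − 26 = 26782.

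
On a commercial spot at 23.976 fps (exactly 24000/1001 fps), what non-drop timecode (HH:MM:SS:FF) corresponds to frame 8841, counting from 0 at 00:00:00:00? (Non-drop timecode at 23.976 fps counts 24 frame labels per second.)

8841 ÷ 24 = 368 full seconds, remainder 9 frames.
368 s = 0 h 6 min 8 s.
Timecode: 00:06:08:09.

00:06:08:09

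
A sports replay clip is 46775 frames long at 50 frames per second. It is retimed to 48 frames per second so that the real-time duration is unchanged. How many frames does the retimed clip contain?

Target frames = source frames × (target rate / source rate) = 46775 × (48)/(50) = 46775 × 24/25 = 44904.

44904 frames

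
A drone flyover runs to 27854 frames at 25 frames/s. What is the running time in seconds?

Running time = 27854 / (25) = 1114.16 s.

1114.16 seconds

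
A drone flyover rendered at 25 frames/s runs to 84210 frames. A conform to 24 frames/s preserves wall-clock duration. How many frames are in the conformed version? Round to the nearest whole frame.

Frames at target rate = 84210 × (24) / (25) = 404208/5 ≈ 80841.600.
Nearest whole frame: 80842.

80842 frames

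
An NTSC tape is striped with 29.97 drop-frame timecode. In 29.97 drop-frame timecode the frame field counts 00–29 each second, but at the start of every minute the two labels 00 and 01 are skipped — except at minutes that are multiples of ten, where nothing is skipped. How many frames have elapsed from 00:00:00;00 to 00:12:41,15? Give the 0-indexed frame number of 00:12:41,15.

Complete 10-minute blocks: 1, each 17982 frames → 17982.
Remaining 2 whole minutes in the current block: 1800 + 1 × 1798 = 3598 frames.
Within the current minute: 41 × 30 + 15 − 2 = 1243 (labels ;00/;01 skipped at this minute). Total = 17982 + 3598 + 1243 = 22823.

22823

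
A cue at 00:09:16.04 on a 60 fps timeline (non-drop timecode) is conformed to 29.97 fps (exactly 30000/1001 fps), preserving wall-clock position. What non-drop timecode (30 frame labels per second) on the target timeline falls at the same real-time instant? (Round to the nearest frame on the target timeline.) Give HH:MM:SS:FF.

Source frame index: (0×3600 + 9×60 + 16) × 60 + 4 = 33364.
Real time: 33364 / (60) = 8341/15 s.
Target frame: (8341/15) × (30000/1001) = 16682000/1001 ≈ 16665.335 → 16665.
At 30 labels/s: frame 16665 → 00:09:15:15.

00:09:15:15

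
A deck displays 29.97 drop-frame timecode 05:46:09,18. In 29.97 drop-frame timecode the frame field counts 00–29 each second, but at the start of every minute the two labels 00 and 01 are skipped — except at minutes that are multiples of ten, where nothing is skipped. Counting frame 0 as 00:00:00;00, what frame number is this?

622464

Complete 10-minute blocks: 34, each 17982 frames → 611388.
Remaining 6 whole minutes in the current block: 1800 + 5 × 1798 = 10790 frames.
Within the current minute: 9 × 30 + 18 − 2 = 286 (labels ;00/;01 skipped at this minute). Total = 611388 + 10790 + 286 = 622464.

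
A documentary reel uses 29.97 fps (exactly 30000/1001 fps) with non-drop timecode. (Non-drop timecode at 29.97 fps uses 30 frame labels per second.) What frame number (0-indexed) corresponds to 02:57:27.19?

frame 319429

Total seconds to the label: (2 × 3600 + 57 × 60 + 27) = 10647.
Frame index = 10647 × 30 + 19 = 319429.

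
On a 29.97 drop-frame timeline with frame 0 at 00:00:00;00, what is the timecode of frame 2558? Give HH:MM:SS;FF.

00:01:25;10

Ten DF minutes hold 17982 frames, so frame 2558 lies in block 0 (frames 0–17981) with 2558 frames into that block.
The block's first minute is 1800 frames and the rest 1798 each; 2558 frames reaches minute 1, so 0 × 18 + 1 × 2 = 2 labels have been skipped so far.
Adding those back, label number 2558 + 2 = 2560 at 30 labels/s is 85 s + 10 f = 0 h 1 min 25 s frame 10, i.e. 00:01:25;10.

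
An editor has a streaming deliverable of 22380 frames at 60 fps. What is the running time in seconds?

Running time = 22380 / (60) = 373 s.

373 seconds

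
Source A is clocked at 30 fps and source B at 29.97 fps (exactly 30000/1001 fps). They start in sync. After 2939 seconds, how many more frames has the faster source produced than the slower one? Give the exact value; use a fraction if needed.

88170/1001 frames

A emits 30 × 2939 = 88170 frames; B emits 30000/1001 × 2939 = 88170000/1001.
Difference = 88170/1001 frames (≈ 88.0819); B is behind A.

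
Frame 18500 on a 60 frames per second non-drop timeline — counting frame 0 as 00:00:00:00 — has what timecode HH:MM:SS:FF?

18500 ÷ 60 = 308 full seconds, remainder 20 frames.
308 s = 0 h 5 min 8 s.
Timecode: 00:05:08:20.

00:05:08:20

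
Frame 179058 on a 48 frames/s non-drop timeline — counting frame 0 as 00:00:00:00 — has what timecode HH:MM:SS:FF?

01:02:10:18

179058 ÷ 48 = 3730 full seconds, remainder 18 frames.
3730 s = 1 h 2 min 10 s.
Timecode: 01:02:10:18.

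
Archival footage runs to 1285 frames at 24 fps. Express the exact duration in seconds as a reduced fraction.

Running time = 1285 ÷ (24) = 1285 × 1/24 = 1285/24 s.

1285/24 seconds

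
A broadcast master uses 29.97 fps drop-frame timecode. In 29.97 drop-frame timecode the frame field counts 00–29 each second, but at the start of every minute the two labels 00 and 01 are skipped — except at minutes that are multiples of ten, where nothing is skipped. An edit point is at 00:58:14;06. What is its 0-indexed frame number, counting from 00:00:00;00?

104720

Complete 10-minute blocks: 5, each 17982 frames → 89910.
Remaining 8 whole minutes in the current block: 1800 + 7 × 1798 = 14386 frames.
Within the current minute: 14 × 30 + 6 − 2 = 424 (labels ;00/;01 skipped at this minute). Total = 89910 + 14386 + 424 = 104720.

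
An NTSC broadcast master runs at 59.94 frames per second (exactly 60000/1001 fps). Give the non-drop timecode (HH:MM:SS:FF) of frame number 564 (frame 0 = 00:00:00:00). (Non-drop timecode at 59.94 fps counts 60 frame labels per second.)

564 ÷ 60 = 9 full seconds, remainder 24 frames.
9 s = 0 h 0 min 9 s.
Timecode: 00:00:09:24.

00:00:09:24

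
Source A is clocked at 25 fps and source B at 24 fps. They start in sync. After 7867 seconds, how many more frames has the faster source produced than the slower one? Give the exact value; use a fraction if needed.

7867 frames

A emits 25 × 7867 = 196675 frames; B emits 24 × 7867 = 188808.
Difference = 7867 frames; B is behind A.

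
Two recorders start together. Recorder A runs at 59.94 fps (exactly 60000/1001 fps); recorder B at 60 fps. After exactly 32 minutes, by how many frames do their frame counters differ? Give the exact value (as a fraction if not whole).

32 min = 1920 s.
A emits 60000/1001 × 1920 = 115200000/1001 frames; B emits 60 × 1920 = 115200.
Difference = 115200/1001 frames (≈ 115.0849); B is ahead of A.

115200/1001 frames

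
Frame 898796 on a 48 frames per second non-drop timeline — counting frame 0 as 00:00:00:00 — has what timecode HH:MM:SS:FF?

05:12:04:44

898796 ÷ 48 = 18724 full seconds, remainder 44 frames.
18724 s = 5 h 12 min 4 s.
Timecode: 05:12:04:44.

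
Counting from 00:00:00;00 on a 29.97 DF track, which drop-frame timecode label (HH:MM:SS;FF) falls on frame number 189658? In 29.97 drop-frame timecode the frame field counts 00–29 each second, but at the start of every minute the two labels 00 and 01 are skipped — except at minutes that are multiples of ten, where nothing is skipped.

Each 10-minute DF block holds 10 × 60 × 30 − 9 × 2 = 17982 frames. 189658 ÷ 17982 → 10 full blocks, remainder 9838.
Within the partial block the first minute is 1800 frames and each further minute 1798, so 5 further minute boundaries passed. Total skipped labels = 18 × 10 + 2 × 5 = 190.
Non-drop label index = 189658 + 190 = 189848; at 30 labels/s that is 01:45:28:08, i.e. DF 01:45:28;08.

01:45:28;08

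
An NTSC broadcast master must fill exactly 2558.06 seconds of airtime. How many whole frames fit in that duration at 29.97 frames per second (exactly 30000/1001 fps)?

76665 frames

Frames = 2558.06 × 30000/1001 = 76741800/1001 ≈ 76665.1349.
Complete frames: 76665.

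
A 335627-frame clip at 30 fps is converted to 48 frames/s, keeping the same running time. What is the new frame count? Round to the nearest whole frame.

Frames at target rate = 335627 × (48) / (30) = 2685016/5 ≈ 537003.200.
Nearest whole frame: 537003.

537003 frames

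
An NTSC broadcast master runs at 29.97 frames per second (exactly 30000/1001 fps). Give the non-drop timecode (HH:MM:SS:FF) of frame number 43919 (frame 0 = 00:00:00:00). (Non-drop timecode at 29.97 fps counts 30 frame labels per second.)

00:24:23:29

43919 ÷ 30 = 1463 full seconds, remainder 29 frames.
1463 s = 0 h 24 min 23 s.
Timecode: 00:24:23:29.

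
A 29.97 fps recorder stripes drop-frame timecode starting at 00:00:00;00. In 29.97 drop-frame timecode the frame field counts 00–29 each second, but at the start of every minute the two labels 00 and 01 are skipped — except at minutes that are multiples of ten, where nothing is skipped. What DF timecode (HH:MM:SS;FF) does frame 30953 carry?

00:17:12;25

Ten DF minutes hold 17982 frames, so frame 30953 lies in block 1 (frames 17982–35963) with 12971 frames into that block.
The block's first minute is 1800 frames and the rest 1798 each; 12971 frames reaches minute 7, so 1 × 18 + 7 × 2 = 32 labels have been skipped so far.
Adding those back, label number 30953 + 32 = 30985 at 30 labels/s is 1032 s + 25 f = 0 h 17 min 12 s frame 25, i.e. 00:17:12;25.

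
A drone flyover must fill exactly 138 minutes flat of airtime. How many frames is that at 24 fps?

198720 frames

138 min = 8280 s.
Frames = 8280 × 24 = 198720.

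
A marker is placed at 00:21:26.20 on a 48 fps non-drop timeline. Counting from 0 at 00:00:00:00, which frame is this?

Total seconds to the label: (0 × 3600 + 21 × 60 + 26) = 1286.
Frame index = 1286 × 48 + 20 = 61748.

61748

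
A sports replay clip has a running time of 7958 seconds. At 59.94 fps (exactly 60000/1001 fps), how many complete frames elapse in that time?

Frames = 7958 × 60000/1001 = 477480000/1001 ≈ 477002.9970.
Complete frames: 477002.

477002 frames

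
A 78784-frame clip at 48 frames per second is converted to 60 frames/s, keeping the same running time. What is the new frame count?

Target frames = source frames × (target rate / source rate) = 78784 × (60)/(48) = 78784 × 5/4 = 98480.

98480 frames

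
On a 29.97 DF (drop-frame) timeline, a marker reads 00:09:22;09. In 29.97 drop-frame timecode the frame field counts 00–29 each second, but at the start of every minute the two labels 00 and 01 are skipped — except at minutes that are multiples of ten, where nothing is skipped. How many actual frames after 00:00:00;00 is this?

Complete 10-minute blocks: 0, each 17982 frames → 0.
Remaining 9 whole minutes in the current block: 1800 + 8 × 1798 = 16184 frames.
Within the current minute: 22 × 30 + 9 − 2 = 667 (labels ;00/;01 skipped at this minute). Total = 0 + 16184 + 667 = 16851.

16851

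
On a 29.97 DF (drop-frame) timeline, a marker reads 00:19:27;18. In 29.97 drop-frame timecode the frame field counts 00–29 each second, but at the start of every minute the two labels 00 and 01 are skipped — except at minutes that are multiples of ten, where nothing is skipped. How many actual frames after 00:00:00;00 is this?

34992

As if non-drop at 30 labels/s: (0 × 3600 + 19 × 60 + 27) × 30 + 18 = 35028.
Minute boundaries passed: 19; those not divisible by 10: 19 − 1 = 18; dropped labels = 2 × 18 = 36.
Actual frame index = 35028 − 36 = 34992.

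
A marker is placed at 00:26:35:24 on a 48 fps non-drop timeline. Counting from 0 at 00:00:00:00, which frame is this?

frame 76584

Total seconds to the label: (0 × 3600 + 26 × 60 + 35) = 1595.
Frame index = 1595 × 48 + 24 = 76584.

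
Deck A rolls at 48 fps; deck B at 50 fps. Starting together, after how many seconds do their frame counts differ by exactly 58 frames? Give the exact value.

The gap grows by |50 − 48| = 2 frames per second.
Time for a 58-frame gap: 58 ÷ (2) = 29 s.

29 seconds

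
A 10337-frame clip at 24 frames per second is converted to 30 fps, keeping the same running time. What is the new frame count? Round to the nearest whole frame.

Frames at target rate = 10337 × (30) / (24) = 51685/4 ≈ 12921.250.
Nearest whole frame: 12921.

12921 frames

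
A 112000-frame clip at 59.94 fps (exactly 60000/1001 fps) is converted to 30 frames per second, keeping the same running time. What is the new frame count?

Target frames = source frames × (target rate / source rate) = 112000 × (30)/(60000/1001) = 112000 × 1001/2000 = 56056.

56056 frames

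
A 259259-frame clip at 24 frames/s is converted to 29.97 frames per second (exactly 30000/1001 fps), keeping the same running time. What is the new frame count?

Target frames = source frames × (target rate / source rate) = 259259 × (30000/1001)/(24) = 259259 × 1250/1001 = 323750.

323750 frames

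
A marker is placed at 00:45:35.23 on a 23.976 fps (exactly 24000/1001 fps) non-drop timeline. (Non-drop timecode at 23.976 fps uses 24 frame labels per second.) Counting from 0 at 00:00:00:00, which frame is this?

Total seconds to the label: (0 × 3600 + 45 × 60 + 35) = 2735.
Frame index = 2735 × 24 + 23 = 65663.

65663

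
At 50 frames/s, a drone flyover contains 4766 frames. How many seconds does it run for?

Running time = 4766 / (50) = 95.32 s.

95.32 seconds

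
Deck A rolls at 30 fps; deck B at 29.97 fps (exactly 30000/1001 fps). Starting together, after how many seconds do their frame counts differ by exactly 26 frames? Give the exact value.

13013/15 seconds

The gap grows by |30000/1001 − 30| = 30/1001 frames per second.
Time for a 26-frame gap: 26 ÷ (30/1001) = 13013/15 s.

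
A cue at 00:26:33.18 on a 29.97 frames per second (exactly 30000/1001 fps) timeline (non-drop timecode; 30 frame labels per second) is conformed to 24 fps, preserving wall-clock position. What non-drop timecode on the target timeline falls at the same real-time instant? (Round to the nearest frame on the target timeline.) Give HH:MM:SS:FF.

00:26:35:05

Source frame index: (0×3600 + 26×60 + 33) × 30 + 18 = 47808.
Real time: 47808 / (30000/1001) = 996996/625 s.
Target frame: (996996/625) × (24) = 23927904/625 ≈ 38284.646 → 38285.
At 24 labels/s: frame 38285 → 00:26:35:05.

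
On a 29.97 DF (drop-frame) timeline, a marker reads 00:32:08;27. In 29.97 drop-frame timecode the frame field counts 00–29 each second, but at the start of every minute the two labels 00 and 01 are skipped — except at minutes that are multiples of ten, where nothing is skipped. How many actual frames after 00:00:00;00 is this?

57809

As if non-drop at 30 labels/s: (0 × 3600 + 32 × 60 + 8) × 30 + 27 = 57867.
Minute boundaries passed: 32; those not divisible by 10: 32 − 3 = 29; dropped labels = 2 × 29 = 58.
Actual frame index = 57867 − 58 = 57809.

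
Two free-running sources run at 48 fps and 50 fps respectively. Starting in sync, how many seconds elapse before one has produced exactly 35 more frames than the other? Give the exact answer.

17.5 seconds

The gap grows by |50 − 48| = 2 frames per second.
Time for a 35-frame gap: 35 ÷ (2) = 17.5 s.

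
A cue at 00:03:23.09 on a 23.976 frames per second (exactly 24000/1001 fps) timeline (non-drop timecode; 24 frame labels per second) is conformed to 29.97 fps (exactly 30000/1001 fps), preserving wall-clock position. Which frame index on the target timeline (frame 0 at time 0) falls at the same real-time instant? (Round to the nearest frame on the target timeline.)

Source frame index: (0×3600 + 3×60 + 23) × 24 + 9 = 4881.
Real time: 4881 / (24000/1001) = 1628627/8000 s.
Target frame: (1628627/8000) × (30000/1001) = 24405/4 ≈ 6101.250 → 6101.

frame 6101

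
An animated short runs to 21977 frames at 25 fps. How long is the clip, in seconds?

Running time = 21977 / (25) = 879.08 s.

879.08 seconds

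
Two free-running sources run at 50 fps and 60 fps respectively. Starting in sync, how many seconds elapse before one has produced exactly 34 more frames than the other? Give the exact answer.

3.4 seconds

The gap grows by |60 − 50| = 10 frames per second.
Time for a 34-frame gap: 34 ÷ (10) = 3.4 s.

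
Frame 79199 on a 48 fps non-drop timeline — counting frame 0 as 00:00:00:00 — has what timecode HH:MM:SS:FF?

79199 ÷ 48 = 1649 full seconds, remainder 47 frames.
1649 s = 0 h 27 min 29 s.
Timecode: 00:27:29:47.

00:27:29:47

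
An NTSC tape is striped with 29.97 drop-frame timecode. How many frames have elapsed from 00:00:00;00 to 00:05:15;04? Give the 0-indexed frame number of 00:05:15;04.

9444

As if non-drop at 30 labels/s: (0 × 3600 + 5 × 60 + 15) × 30 + 4 = 9454.
Minute boundaries passed: 5; those not divisible by 10: 5 − 0 = 5; dropped labels = 2 × 5 = 10.
Actual frame index = 9454 − 10 = 9444.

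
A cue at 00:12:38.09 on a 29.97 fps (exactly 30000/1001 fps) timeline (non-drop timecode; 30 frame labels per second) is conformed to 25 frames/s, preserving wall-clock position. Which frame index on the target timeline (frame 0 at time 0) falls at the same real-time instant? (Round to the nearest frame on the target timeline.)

frame 18976

Source frame index: (0×3600 + 12×60 + 38) × 30 + 9 = 22749.
Real time: 22749 / (30000/1001) = 7590583/10000 s.
Target frame: (7590583/10000) × (25) = 7590583/400 ≈ 18976.458 → 18976.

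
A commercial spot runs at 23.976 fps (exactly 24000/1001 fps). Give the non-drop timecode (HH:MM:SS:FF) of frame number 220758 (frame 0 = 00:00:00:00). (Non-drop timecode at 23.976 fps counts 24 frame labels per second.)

02:33:18:06

220758 ÷ 24 = 9198 full seconds, remainder 6 frames.
9198 s = 2 h 33 min 18 s.
Timecode: 02:33:18:06.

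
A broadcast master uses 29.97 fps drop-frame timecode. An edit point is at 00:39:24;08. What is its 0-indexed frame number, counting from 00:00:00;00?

As if non-drop at 30 labels/s: (0 × 3600 + 39 × 60 + 24) × 30 + 8 = 70928.
Minute boundaries passed: 39; those not divisible by 10: 39 − 3 = 36; dropped labels = 2 × 36 = 72.
Actual frame index = 70928 − 72 = 70856.

70856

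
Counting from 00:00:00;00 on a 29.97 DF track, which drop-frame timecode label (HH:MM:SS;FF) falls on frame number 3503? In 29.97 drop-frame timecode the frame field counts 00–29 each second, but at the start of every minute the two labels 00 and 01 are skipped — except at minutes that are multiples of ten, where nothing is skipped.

Each 10-minute DF block holds 10 × 60 × 30 − 9 × 2 = 17982 frames. 3503 ÷ 17982 → 0 full blocks, remainder 3503.
Within the partial block the first minute is 1800 frames and each further minute 1798, so 1 further minute boundary passed. Total skipped labels = 18 × 0 + 2 × 1 = 2.
Non-drop label index = 3503 + 2 = 3505; at 30 labels/s that is 00:01:56:25, i.e. DF 00:01:56;25.

00:01:56;25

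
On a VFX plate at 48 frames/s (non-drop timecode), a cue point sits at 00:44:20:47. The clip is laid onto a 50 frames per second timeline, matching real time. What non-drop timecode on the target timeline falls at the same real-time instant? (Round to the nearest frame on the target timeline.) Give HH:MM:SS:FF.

Source frame index: (0×3600 + 44×60 + 20) × 48 + 47 = 127727.
Real time: 127727 / (48) = 127727/48 s.
Target frame: (127727/48) × (50) = 3193175/24 ≈ 133048.958 → 133049.
At 50 labels/s: frame 133049 → 00:44:20:49.

00:44:20:49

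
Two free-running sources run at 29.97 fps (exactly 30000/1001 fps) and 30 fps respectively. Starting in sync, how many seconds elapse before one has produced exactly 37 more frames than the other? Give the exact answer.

The gap grows by |30 − 30000/1001| = 30/1001 frames per second.
Time for a 37-frame gap: 37 ÷ (30/1001) = 37037/30 s.

37037/30 seconds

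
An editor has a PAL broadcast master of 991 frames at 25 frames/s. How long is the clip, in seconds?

Running time = 991 / (25) = 39.64 s.

39.64 seconds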